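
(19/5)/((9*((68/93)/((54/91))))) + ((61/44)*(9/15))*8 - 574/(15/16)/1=-308996111/510510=-605.27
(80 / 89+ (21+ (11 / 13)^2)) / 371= 340150 / 5580211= 0.06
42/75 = 14/25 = 0.56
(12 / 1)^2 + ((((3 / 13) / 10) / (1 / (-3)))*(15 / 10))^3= 2530924317 / 17576000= 144.00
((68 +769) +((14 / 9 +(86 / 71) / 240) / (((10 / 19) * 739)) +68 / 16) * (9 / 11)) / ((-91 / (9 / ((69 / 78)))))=-1746327301119 / 18584519800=-93.97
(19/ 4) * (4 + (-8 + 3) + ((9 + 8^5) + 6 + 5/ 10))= 1245735/ 8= 155716.88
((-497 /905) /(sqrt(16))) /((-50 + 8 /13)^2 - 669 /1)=-11999 /154678980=-0.00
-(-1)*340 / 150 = 34 / 15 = 2.27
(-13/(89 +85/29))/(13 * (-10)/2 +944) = -377/2343414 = -0.00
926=926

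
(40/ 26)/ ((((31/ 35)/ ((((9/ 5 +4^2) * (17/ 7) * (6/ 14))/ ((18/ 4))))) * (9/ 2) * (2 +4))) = 60520/ 228501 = 0.26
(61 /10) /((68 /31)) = 1891 /680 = 2.78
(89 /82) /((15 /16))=712 /615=1.16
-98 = -98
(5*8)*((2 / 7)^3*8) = 2560 / 343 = 7.46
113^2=12769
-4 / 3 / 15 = -4 / 45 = -0.09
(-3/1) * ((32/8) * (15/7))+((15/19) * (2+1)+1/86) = -266897/11438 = -23.33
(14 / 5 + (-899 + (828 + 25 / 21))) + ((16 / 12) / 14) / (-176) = -206391 / 3080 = -67.01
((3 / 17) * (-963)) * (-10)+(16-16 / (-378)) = 5511754 / 3213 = 1715.45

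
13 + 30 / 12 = 31 / 2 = 15.50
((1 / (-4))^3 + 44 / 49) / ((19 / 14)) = 2767 / 4256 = 0.65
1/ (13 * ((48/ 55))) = 55/ 624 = 0.09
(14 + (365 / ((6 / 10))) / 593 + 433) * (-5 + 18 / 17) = -53401546 / 30243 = -1765.75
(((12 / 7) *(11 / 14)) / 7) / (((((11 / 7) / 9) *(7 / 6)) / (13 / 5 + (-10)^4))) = 16204212 / 1715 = 9448.52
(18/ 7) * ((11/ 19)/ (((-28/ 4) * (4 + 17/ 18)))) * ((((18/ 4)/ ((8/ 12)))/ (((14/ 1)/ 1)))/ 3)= -8019/ 1160026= -0.01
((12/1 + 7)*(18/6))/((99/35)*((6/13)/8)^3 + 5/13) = 280512960/1895473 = 147.99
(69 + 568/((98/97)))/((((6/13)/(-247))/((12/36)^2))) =-99313019/2646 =-37533.26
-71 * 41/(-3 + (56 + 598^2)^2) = -2911/127920675597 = -0.00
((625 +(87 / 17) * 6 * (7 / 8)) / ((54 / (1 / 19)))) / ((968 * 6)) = 2333 / 21326976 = 0.00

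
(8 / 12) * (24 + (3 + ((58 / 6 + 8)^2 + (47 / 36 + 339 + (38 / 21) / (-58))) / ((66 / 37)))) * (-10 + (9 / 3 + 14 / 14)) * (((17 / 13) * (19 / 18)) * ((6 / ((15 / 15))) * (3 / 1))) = -2266087573 / 58058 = -39031.44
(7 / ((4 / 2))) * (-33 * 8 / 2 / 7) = -66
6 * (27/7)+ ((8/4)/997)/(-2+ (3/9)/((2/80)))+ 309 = 332.14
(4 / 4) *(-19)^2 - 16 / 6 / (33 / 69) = 11729 / 33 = 355.42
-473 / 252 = -1.88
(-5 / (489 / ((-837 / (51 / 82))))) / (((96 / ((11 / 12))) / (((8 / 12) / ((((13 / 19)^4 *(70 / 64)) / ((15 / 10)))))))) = 1822017901 / 3323986302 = 0.55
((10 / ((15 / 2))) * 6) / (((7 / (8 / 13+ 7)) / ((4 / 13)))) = 3168 / 1183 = 2.68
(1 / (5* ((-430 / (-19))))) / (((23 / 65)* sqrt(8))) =247* sqrt(2) / 39560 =0.01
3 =3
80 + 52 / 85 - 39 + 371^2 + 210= 11720872 / 85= 137892.61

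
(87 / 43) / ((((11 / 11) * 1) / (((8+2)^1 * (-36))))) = -31320 / 43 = -728.37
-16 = -16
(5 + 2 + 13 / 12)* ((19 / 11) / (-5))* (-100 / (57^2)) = 485 / 5643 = 0.09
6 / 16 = 3 / 8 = 0.38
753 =753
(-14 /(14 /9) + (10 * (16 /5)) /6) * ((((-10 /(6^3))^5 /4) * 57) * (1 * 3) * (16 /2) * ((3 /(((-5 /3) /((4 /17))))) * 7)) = -914375 /1156415616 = -0.00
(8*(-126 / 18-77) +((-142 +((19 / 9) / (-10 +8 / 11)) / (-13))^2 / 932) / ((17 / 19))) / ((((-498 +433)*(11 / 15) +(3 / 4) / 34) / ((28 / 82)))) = 1461823397748149 / 314852016019203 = 4.64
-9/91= -0.10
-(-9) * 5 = 45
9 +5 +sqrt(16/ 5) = 4 * sqrt(5)/ 5 +14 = 15.79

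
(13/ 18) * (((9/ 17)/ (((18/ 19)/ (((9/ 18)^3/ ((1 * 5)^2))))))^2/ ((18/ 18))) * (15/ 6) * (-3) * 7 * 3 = -32851/ 36992000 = -0.00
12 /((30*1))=2 /5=0.40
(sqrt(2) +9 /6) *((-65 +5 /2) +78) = 31 *sqrt(2) /2 +93 /4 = 45.17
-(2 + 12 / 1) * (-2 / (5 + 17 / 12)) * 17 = 816 / 11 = 74.18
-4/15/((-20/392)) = 392/75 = 5.23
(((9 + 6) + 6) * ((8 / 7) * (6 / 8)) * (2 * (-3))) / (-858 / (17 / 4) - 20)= 459 / 943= 0.49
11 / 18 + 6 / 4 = 19 / 9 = 2.11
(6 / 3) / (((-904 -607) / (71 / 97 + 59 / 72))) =-10835 / 5276412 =-0.00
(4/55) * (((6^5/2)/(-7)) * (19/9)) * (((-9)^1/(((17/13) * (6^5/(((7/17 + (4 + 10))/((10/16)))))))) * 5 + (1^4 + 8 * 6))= -66280816/15895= -4169.92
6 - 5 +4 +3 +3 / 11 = 91 / 11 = 8.27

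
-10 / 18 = -5 / 9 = -0.56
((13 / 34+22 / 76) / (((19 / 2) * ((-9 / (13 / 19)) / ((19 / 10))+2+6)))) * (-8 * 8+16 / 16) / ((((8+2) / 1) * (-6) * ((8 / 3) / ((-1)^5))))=-25389 / 981920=-0.03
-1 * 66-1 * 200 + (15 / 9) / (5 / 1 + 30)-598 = -18143 / 21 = -863.95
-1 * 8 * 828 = -6624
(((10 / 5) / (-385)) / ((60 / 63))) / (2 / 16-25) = 0.00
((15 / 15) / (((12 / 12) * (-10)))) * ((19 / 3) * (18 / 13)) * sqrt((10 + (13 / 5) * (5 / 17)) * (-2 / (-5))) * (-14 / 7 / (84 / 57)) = 1083 * sqrt(31110) / 77350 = 2.47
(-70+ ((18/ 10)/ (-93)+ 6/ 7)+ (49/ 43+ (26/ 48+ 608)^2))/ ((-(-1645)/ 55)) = 12379.34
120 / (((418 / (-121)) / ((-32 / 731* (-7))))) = -147840 / 13889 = -10.64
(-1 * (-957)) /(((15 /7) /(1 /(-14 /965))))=-61567 /2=-30783.50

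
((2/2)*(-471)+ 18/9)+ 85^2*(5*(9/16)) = 317621/16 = 19851.31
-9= -9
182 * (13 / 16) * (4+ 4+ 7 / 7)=10647 / 8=1330.88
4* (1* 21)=84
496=496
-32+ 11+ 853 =832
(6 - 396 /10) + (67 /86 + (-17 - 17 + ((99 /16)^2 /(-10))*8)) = -1340899 /13760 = -97.45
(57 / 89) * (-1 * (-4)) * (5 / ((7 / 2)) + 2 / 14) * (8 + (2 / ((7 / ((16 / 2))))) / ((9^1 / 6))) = 38.34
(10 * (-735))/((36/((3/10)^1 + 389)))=-953785/12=-79482.08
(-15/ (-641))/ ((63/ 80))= 400/ 13461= 0.03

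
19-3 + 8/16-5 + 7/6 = 38/3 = 12.67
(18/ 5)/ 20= 9/ 50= 0.18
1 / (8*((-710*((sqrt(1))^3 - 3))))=1 / 11360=0.00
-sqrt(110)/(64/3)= -0.49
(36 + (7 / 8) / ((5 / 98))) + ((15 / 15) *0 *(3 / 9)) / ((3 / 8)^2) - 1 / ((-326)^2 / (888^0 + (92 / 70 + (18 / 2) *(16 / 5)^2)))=247120778 / 4649575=53.15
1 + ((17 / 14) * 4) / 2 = 24 / 7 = 3.43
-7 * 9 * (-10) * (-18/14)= -810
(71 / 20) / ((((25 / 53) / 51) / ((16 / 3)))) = 255884 / 125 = 2047.07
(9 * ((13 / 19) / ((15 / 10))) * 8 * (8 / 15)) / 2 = 832 / 95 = 8.76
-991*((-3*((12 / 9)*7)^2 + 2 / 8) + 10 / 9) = 9274769 / 36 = 257632.47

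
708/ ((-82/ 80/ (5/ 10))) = -14160/ 41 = -345.37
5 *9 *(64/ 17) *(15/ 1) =43200/ 17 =2541.18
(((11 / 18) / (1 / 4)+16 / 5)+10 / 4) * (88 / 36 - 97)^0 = 733 / 90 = 8.14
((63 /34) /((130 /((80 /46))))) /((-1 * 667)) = -126 /3390361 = -0.00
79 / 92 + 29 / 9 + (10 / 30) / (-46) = 3373 / 828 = 4.07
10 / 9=1.11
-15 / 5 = -3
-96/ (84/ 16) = -128/ 7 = -18.29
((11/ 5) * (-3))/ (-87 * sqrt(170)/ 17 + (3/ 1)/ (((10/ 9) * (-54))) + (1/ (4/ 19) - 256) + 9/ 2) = 0.02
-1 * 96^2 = -9216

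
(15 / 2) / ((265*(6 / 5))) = 5 / 212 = 0.02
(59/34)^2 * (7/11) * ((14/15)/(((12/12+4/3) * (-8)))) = -24367/254320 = -0.10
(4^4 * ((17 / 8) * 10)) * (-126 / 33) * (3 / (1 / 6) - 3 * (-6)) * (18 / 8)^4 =-210804930 / 11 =-19164084.55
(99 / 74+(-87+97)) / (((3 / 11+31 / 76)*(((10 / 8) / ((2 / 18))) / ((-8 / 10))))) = -5611232 / 4736925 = -1.18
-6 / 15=-2 / 5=-0.40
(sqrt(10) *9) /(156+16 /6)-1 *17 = -17+27 *sqrt(10) /476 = -16.82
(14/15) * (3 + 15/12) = 119/30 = 3.97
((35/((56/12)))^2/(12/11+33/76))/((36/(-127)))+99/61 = -1598927/12444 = -128.49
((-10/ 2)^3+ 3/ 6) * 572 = -71214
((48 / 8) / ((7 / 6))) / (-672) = -3 / 392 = -0.01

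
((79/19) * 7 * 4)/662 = 0.18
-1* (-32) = 32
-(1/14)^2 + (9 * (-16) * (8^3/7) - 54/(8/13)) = -520396/49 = -10620.33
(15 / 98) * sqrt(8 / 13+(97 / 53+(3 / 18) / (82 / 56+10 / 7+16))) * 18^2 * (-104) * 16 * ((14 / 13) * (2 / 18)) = -23040 * sqrt(5547292647) / 110929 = -15469.56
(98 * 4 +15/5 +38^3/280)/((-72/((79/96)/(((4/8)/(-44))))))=594.39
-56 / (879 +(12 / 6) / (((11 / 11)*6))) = -84 / 1319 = -0.06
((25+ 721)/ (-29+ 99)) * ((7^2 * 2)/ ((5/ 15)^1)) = 15666/ 5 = 3133.20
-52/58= -26/29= -0.90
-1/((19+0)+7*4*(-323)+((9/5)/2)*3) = 10/90223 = 0.00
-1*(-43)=43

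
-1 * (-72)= 72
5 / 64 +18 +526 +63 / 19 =665631 / 1216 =547.39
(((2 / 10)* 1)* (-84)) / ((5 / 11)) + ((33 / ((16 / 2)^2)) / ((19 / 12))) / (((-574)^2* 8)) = -740387921493 / 20032140800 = -36.96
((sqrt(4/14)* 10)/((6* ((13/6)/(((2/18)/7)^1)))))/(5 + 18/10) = 25* sqrt(14)/97461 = 0.00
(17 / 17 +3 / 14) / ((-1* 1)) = -17 / 14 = -1.21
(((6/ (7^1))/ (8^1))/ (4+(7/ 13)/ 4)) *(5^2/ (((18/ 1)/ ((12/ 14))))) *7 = 65/ 301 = 0.22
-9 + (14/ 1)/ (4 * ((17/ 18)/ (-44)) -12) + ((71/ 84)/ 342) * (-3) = -232952887/ 22915368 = -10.17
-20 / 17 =-1.18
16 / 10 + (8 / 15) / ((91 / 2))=440 / 273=1.61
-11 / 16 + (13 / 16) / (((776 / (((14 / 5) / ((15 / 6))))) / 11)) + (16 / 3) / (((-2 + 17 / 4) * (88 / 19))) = -3752453 / 23047200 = -0.16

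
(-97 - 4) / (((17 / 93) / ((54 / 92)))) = -253611 / 782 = -324.31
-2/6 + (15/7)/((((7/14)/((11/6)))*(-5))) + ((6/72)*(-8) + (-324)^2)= 734814/7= 104973.43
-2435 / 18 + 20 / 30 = -2423 / 18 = -134.61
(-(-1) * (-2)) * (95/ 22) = -95/ 11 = -8.64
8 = 8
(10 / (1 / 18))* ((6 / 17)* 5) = 5400 / 17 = 317.65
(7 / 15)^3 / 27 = 343 / 91125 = 0.00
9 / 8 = 1.12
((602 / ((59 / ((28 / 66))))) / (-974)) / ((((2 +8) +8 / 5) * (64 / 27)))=-94815 / 586612928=-0.00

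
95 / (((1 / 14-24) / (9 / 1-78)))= 18354 / 67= 273.94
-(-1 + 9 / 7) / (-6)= 1 / 21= 0.05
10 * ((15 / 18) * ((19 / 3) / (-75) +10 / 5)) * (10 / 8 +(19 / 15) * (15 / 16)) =5603 / 144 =38.91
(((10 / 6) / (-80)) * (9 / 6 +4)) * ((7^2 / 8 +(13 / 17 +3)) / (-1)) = 14795 / 13056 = 1.13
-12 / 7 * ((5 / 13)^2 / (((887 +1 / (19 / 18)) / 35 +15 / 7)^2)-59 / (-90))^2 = -2786768821612975455280249 / 3780418128833369258726400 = -0.74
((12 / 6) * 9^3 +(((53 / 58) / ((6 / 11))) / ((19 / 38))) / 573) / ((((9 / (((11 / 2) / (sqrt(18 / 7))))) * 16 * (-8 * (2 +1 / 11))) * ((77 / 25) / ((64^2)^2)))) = -654961495654400 * sqrt(14) / 216702297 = -11308793.46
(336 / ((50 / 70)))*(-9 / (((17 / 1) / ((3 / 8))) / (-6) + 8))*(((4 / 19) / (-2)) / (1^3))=95256 / 95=1002.69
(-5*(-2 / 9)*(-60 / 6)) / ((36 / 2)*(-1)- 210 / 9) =25 / 93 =0.27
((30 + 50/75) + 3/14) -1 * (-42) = 3061/42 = 72.88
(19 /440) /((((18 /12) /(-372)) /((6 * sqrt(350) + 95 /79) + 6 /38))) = -3534 * sqrt(14) /11-63302 /4345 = -1216.66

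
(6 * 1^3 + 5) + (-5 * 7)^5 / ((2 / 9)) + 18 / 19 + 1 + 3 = -236348421.55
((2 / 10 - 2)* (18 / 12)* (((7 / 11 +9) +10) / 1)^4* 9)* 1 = -264479053824 / 73205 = -3612855.05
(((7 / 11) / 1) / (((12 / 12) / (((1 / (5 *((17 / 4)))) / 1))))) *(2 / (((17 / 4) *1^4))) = 224 / 15895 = 0.01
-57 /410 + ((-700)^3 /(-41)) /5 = 685999943 /410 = 1673170.59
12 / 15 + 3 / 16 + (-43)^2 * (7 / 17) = 1036783 / 1360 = 762.34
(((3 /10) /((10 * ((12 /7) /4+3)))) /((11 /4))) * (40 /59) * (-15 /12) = -7 /2596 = -0.00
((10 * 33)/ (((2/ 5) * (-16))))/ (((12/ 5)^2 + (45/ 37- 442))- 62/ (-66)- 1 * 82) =0.10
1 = 1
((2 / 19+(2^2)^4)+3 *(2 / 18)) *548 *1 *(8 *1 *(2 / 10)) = 224845.36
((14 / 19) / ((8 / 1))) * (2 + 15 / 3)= 49 / 76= 0.64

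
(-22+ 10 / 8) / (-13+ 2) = 83 / 44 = 1.89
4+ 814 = 818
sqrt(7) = 2.65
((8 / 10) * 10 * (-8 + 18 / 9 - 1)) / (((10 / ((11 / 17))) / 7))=-2156 / 85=-25.36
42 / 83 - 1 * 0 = 42 / 83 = 0.51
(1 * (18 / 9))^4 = 16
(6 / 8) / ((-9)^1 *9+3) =-0.01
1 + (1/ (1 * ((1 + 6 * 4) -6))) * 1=20/ 19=1.05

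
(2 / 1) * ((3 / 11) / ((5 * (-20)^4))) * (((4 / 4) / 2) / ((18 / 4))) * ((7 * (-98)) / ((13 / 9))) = -1029 / 28600000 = -0.00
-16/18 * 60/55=-32/33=-0.97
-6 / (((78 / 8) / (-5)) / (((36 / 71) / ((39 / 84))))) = 40320 / 11999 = 3.36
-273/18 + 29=83/6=13.83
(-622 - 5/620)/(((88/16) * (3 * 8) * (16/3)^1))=-77129/87296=-0.88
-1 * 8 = -8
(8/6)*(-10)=-40/3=-13.33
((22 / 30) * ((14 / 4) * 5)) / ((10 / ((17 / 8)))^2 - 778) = -3179 / 187236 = -0.02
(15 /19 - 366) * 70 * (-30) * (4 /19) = 58287600 /361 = 161461.50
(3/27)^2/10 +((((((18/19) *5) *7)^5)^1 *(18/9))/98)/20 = 82027920826099/2005640190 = 40898.62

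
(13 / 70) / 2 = 13 / 140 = 0.09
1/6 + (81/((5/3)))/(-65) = -1133/1950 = -0.58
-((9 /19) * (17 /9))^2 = -289 /361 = -0.80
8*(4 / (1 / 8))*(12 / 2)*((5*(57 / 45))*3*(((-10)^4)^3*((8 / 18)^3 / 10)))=62259200000000000 / 243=256210699588477.37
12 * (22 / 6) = 44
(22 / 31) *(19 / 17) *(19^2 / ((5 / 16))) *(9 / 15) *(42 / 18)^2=118304032 / 39525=2993.14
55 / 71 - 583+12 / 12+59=-37078 / 71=-522.23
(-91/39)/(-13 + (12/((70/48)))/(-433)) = 106085/591909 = 0.18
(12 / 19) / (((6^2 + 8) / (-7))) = -21 / 209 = -0.10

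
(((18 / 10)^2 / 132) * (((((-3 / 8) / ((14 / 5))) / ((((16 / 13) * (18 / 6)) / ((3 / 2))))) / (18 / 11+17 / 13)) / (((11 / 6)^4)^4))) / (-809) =18856530040608 / 547749039057646255999015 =0.00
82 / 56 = 1.46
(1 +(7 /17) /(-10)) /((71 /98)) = 7987 /6035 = 1.32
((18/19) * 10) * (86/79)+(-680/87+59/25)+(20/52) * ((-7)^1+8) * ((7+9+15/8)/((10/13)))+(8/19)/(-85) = 12245030381/887991600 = 13.79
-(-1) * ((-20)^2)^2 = 160000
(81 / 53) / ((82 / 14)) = 567 / 2173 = 0.26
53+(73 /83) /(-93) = 409034 /7719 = 52.99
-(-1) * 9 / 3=3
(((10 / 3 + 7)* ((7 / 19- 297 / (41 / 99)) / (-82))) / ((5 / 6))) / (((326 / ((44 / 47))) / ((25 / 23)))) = 1904041700 / 5627747617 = 0.34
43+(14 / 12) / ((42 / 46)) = 797 / 18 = 44.28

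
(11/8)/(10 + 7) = 11/136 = 0.08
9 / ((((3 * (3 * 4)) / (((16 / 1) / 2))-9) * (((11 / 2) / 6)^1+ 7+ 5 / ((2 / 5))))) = -24 / 245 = -0.10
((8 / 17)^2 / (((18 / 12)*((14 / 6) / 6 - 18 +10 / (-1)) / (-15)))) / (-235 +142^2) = 0.00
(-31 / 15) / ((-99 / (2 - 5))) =-31 / 495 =-0.06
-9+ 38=29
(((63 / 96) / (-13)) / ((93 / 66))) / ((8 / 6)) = -693 / 25792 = -0.03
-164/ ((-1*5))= 164/ 5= 32.80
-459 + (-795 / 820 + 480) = 3285 / 164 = 20.03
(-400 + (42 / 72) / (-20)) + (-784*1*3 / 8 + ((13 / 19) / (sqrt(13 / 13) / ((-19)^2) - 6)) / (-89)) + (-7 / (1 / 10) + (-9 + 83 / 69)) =-164185883609 / 212724240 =-771.82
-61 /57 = -1.07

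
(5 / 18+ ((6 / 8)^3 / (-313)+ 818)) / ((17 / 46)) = 3393084683 / 1532448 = 2214.16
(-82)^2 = 6724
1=1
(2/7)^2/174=2/4263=0.00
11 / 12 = 0.92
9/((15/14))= 42/5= 8.40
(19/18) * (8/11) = 76/99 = 0.77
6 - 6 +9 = 9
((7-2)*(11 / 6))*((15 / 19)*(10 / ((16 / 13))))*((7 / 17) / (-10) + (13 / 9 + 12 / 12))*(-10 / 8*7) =-460084625 / 372096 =-1236.47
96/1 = 96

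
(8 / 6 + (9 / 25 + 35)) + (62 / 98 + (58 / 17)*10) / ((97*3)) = 223088027 / 6060075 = 36.81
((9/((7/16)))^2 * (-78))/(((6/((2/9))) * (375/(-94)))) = 1876992/6125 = 306.45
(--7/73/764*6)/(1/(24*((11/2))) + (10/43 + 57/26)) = 774774/2502559355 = 0.00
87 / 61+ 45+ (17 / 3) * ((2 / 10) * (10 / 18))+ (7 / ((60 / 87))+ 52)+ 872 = 32320921 / 32940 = 981.21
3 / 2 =1.50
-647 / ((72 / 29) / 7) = -1824.18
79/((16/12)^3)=2133/64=33.33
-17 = -17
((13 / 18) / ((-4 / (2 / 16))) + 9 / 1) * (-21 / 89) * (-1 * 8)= 36197 / 2136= 16.95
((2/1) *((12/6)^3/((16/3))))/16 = 0.19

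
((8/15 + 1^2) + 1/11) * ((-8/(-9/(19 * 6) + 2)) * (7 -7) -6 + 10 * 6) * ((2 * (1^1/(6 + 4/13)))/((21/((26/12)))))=45292/15785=2.87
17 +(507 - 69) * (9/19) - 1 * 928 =-13367/19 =-703.53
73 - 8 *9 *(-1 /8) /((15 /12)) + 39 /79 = 31874 /395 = 80.69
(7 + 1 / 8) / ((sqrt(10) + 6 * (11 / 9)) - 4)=171 / 8 - 513 * sqrt(10) / 80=1.10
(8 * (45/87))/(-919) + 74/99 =1960294/2638449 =0.74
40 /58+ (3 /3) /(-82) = 1611 /2378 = 0.68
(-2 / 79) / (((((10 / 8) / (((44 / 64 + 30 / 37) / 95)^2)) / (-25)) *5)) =786769 / 31234008800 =0.00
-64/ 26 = -2.46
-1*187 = -187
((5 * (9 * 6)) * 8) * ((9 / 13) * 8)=155520 / 13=11963.08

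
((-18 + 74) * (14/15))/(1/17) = 13328/15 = 888.53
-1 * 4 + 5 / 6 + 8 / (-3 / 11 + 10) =-1505 / 642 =-2.34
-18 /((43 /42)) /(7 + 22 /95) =-23940 /9847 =-2.43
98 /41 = 2.39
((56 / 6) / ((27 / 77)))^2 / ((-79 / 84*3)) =-130153408 / 518319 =-251.11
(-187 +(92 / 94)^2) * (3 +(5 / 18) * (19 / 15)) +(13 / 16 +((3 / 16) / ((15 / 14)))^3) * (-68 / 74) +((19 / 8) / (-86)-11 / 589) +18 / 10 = -41240954075045433 / 66241654112000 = -622.58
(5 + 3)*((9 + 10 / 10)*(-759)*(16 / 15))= -64768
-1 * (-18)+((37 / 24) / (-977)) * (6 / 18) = 1266155 / 70344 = 18.00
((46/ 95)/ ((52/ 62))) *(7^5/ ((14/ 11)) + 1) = 18832469/ 2470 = 7624.48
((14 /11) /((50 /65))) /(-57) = -91 /3135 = -0.03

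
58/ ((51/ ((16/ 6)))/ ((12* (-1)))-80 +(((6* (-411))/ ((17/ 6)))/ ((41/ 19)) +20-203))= -1293632/ 14897467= -0.09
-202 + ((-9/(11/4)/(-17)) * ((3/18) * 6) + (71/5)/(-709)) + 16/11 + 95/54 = -198.61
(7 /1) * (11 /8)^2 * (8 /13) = 847 /104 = 8.14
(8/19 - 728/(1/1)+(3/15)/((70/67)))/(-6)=4837127/39900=121.23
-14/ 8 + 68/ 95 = -393/ 380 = -1.03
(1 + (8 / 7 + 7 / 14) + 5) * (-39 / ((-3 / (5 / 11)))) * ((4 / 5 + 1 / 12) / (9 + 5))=73723 / 25872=2.85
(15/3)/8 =5/8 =0.62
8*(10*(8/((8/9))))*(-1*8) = -5760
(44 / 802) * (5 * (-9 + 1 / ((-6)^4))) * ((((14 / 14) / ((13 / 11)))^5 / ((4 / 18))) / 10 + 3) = -1014671004809 / 128639657952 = -7.89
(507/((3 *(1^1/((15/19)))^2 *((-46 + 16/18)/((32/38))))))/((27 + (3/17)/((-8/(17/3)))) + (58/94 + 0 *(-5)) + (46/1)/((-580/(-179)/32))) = -1715688000/420381614527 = -0.00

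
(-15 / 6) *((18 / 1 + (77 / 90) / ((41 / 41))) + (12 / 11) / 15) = -18739 / 396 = -47.32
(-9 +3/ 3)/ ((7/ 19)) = -152/ 7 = -21.71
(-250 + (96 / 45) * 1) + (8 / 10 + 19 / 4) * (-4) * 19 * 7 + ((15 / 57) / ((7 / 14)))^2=-17329027 / 5415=-3200.19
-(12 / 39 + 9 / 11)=-161 / 143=-1.13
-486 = -486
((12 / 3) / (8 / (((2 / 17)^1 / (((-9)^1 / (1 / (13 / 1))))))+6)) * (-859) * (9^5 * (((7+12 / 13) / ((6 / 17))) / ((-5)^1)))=-9868459149 / 86125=-114582.98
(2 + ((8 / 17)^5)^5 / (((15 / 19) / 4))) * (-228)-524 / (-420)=-275541692894657184441237414226740821 / 605915878296582249788654849060985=-454.75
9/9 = 1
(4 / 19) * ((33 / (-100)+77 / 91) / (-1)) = -0.11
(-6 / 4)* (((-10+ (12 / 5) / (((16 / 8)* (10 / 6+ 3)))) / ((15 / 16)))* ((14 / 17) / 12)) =1364 / 1275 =1.07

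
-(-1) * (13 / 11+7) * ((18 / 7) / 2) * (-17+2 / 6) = -13500 / 77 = -175.32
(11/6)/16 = 11/96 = 0.11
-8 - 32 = -40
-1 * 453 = -453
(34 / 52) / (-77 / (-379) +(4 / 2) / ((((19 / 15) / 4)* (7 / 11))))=856919 / 13273546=0.06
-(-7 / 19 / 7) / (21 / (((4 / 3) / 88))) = 1 / 26334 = 0.00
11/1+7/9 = 106/9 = 11.78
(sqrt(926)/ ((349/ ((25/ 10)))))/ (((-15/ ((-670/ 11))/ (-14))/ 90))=-140700 * sqrt(926)/ 3839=-1115.27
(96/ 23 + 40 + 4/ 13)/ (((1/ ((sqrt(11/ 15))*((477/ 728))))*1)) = 15105*sqrt(165)/ 7774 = 24.96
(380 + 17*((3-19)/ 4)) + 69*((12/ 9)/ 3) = 1028/ 3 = 342.67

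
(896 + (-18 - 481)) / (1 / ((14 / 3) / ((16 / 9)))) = 8337 / 8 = 1042.12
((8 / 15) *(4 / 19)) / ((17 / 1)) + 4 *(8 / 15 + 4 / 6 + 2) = 62048 / 4845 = 12.81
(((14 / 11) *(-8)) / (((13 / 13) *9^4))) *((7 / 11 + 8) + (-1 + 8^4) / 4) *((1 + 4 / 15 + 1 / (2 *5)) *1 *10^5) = -521479000000 / 2381643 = -218957.67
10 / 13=0.77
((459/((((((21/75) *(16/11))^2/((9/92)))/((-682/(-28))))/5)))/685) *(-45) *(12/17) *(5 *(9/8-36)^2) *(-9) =2963334853696078125/35415425024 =83673564.60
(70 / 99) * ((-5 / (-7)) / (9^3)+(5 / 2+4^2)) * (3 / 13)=944105 / 312741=3.02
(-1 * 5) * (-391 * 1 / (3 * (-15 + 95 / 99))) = -46.41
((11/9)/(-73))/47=-0.00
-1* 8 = -8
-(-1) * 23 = 23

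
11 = 11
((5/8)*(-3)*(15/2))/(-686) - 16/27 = -169541/296352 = -0.57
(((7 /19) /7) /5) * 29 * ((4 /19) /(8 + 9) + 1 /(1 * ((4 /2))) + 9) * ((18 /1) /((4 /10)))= 1603845 /12274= 130.67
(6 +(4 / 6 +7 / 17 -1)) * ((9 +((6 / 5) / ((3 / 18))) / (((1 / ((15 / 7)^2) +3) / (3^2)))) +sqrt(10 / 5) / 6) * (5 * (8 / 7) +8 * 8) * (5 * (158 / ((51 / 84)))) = 239022400 * sqrt(2) / 2601 +840402758400 / 52309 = 16196082.73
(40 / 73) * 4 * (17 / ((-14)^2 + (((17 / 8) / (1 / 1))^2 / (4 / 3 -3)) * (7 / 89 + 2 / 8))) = 0.19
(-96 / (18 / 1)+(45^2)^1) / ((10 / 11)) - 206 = 60469 / 30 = 2015.63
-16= -16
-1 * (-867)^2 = -751689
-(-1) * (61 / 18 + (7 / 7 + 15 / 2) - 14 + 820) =7361 / 9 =817.89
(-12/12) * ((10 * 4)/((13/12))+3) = -519/13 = -39.92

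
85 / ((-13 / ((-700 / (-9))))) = -59500 / 117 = -508.55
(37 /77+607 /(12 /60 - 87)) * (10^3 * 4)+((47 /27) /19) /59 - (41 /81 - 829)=-5466618047117 /216741987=-25221.78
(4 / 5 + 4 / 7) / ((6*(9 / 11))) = 88 / 315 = 0.28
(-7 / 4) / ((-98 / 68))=17 / 14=1.21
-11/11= -1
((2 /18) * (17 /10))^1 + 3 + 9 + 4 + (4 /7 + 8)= 15599 /630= 24.76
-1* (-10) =10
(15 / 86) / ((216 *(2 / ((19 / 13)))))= 95 / 160992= 0.00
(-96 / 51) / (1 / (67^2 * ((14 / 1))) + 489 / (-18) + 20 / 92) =34690992 / 496663789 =0.07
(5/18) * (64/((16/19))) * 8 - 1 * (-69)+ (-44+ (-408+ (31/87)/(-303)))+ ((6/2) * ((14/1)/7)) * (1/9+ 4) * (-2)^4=4759594/26361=180.55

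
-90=-90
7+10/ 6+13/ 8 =247/ 24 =10.29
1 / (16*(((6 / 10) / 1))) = 5 / 48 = 0.10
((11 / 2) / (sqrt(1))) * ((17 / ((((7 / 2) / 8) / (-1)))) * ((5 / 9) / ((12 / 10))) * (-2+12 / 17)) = 24200 / 189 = 128.04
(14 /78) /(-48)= -7 /1872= -0.00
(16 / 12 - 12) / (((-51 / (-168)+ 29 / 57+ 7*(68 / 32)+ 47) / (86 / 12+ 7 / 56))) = -372400 / 300147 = -1.24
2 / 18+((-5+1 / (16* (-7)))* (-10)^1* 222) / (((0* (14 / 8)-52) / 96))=-16813079 / 819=-20528.79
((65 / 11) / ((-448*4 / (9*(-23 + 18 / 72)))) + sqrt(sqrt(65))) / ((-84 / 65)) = -2.72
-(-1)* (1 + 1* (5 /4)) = 9 /4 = 2.25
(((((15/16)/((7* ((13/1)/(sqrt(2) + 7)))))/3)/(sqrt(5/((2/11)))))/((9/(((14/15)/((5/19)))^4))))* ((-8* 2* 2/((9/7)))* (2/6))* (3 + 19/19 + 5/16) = 14393433166* sqrt(110)* (-7 - sqrt(2))/366493359375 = -3.47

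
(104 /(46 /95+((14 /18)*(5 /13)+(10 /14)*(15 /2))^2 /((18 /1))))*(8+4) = 5725830539520 /10376381807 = 551.81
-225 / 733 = -0.31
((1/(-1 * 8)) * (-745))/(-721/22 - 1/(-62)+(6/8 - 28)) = -254045/163698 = -1.55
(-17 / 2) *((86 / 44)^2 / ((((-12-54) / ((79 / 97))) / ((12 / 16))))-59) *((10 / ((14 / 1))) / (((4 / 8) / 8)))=20731507395 / 3614996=5734.86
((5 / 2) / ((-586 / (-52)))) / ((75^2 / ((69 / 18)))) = 299 / 1977750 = 0.00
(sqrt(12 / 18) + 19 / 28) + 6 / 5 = sqrt(6) / 3 + 263 / 140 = 2.70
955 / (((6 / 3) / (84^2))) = 3369240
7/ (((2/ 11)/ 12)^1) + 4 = 466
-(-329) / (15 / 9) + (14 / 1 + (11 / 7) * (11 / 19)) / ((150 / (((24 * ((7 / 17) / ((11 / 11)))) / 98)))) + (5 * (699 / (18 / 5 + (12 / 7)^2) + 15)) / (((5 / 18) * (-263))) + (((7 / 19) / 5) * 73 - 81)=1050687042982 / 9261564725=113.45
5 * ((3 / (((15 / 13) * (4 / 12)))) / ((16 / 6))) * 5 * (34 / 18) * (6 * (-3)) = -9945 / 4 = -2486.25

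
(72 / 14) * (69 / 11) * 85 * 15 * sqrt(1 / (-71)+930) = 3167100 * sqrt(4688059) / 5467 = 1254322.57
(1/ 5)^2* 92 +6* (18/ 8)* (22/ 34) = 10553/ 850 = 12.42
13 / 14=0.93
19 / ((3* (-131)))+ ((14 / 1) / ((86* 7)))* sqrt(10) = -19 / 393+ sqrt(10) / 43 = 0.03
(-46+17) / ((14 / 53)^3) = -4317433 / 2744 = -1573.41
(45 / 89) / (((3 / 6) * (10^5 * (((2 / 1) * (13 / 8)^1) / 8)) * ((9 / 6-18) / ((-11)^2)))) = -132 / 723125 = -0.00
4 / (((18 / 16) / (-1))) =-32 / 9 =-3.56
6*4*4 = 96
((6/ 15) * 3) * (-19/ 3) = -38/ 5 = -7.60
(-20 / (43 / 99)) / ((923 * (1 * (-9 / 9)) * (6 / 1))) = 330 / 39689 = 0.01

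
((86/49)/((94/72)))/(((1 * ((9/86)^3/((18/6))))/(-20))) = -4376065280/62181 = -70376.24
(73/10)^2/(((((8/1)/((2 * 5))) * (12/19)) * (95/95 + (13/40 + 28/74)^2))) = 693063095/9822243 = 70.56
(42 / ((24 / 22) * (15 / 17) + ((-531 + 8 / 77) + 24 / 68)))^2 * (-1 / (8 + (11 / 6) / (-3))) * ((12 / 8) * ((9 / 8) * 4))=-52463361258 / 9130551741979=-0.01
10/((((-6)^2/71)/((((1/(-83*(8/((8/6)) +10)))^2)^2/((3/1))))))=355/167952340353024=0.00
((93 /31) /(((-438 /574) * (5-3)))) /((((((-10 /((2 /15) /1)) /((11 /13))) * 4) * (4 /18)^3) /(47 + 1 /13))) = 23.78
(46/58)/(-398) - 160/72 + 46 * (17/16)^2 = 330451525/6648192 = 49.71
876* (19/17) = 979.06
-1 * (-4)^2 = -16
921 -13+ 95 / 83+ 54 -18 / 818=963.12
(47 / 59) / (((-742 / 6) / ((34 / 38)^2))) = -40749 / 7901929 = -0.01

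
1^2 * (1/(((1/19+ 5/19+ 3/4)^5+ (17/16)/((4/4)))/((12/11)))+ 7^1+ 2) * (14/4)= 4496264749893/135977162486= 33.07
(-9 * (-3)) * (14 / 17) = 378 / 17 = 22.24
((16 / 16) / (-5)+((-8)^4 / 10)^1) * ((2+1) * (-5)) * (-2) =12282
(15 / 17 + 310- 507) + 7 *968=111858 / 17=6579.88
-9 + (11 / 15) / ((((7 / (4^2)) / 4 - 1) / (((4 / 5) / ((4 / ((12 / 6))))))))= -9.33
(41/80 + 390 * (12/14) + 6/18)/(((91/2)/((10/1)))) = 563021/7644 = 73.66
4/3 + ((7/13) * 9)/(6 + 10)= 1021/624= 1.64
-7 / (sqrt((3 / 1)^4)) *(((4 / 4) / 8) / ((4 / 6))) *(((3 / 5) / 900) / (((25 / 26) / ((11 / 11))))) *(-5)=91 / 180000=0.00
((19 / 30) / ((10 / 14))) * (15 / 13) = 133 / 130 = 1.02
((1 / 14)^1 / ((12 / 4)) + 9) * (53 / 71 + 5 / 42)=978199 / 125244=7.81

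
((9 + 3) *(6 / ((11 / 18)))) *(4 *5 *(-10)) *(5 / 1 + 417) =-109382400 / 11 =-9943854.55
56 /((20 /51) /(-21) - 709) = -59976 /759359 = -0.08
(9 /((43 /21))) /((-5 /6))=-1134 /215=-5.27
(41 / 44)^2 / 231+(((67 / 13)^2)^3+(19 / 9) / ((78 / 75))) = 121376477342020099 / 6475878641232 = 18742.86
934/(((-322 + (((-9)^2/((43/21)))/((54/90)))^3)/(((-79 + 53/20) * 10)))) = -56697157263/22759931621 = -2.49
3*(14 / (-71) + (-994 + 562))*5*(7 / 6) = -7563.45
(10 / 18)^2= 25 / 81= 0.31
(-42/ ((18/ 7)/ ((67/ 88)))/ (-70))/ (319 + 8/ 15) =469/ 843568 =0.00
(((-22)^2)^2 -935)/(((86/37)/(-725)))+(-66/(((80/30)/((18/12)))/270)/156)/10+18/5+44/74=-240840009928627/3309280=-72777162.99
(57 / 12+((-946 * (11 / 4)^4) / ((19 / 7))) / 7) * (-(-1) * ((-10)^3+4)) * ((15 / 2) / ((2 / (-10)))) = -129112245675 / 1216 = -106177833.61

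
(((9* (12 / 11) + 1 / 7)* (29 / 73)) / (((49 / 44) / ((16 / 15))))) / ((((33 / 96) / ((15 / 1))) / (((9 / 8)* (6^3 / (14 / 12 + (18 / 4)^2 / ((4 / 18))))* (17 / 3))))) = 1505457487872 / 610075235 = 2467.66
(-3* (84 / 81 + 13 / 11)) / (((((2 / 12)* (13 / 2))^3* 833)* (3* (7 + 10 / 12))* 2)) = -126528 / 946162217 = -0.00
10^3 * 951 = 951000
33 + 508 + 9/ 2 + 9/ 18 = 546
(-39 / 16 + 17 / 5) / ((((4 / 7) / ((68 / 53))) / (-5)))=-9163 / 848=-10.81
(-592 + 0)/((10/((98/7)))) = -4144/5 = -828.80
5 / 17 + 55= 940 / 17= 55.29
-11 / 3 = -3.67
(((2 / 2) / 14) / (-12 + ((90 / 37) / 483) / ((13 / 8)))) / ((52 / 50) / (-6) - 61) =7475 / 76801632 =0.00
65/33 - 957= -31516/33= -955.03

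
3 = 3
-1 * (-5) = 5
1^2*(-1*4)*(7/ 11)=-28/ 11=-2.55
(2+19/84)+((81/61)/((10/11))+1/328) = 3.69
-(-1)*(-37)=-37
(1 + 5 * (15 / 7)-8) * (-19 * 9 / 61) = -4446 / 427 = -10.41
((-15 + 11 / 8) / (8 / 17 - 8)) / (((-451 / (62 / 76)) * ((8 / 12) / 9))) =-1550961 / 35098624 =-0.04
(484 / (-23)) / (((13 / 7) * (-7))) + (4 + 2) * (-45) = -80246 / 299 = -268.38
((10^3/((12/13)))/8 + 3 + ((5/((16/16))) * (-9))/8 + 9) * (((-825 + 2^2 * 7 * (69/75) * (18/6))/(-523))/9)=7068031/313800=22.52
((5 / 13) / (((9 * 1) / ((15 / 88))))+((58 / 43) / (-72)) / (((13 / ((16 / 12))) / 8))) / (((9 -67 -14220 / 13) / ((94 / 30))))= 504827 / 22947954480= 0.00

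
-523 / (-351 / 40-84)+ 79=314089 / 3711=84.64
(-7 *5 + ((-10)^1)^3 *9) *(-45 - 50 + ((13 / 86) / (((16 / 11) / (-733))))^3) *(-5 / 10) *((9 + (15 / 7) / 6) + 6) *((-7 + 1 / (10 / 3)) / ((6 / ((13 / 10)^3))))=102130420132636837855849 / 1357171916800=75252382449.41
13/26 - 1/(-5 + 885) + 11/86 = 23717/37840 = 0.63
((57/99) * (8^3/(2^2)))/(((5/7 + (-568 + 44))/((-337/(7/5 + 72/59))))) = 1692440960/93439467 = 18.11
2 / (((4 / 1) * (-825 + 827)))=1 / 4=0.25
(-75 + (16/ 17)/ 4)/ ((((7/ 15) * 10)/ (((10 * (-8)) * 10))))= 1525200/ 119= 12816.81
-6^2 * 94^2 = -318096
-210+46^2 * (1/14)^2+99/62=-600331/3038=-197.61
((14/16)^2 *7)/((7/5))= 245/64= 3.83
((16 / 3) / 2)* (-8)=-64 / 3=-21.33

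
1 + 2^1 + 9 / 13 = 48 / 13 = 3.69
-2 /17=-0.12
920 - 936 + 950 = 934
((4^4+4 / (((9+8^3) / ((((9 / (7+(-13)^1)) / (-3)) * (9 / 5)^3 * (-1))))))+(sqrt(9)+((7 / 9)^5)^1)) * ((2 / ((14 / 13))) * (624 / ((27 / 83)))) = 223760968251357056 / 242270665875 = 923599.10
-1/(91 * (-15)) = 1/1365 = 0.00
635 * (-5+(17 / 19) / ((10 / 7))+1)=-81407 / 38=-2142.29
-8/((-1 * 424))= 0.02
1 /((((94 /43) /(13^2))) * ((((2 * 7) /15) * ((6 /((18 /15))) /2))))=21801 /658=33.13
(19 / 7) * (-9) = -171 / 7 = -24.43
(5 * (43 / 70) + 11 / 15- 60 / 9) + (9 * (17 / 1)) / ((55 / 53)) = 333967 / 2310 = 144.57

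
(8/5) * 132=1056/5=211.20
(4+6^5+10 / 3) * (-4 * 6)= -186800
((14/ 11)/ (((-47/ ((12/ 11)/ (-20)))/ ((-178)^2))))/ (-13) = -1330728/ 369655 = -3.60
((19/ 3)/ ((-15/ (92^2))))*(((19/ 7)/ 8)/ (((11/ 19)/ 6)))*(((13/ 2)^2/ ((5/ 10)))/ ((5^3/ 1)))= -1226402918/ 144375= -8494.57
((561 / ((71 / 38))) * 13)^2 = 76803253956 / 5041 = 15235717.90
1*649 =649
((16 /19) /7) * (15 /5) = 48 /133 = 0.36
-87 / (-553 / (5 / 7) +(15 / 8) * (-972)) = 870 / 25967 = 0.03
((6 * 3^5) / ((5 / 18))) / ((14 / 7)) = 13122 / 5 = 2624.40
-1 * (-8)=8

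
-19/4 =-4.75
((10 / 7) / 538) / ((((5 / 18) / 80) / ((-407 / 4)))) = -146520 / 1883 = -77.81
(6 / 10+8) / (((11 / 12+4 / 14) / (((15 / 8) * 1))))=2709 / 202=13.41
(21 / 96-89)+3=-2745 / 32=-85.78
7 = 7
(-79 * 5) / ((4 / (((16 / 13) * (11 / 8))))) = -4345 / 26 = -167.12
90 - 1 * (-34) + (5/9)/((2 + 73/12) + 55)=281624/2271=124.01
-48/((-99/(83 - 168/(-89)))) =120880/2937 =41.16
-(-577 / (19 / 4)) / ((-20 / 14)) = -8078 / 95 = -85.03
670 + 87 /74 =49667 /74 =671.18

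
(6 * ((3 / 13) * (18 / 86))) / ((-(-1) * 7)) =162 / 3913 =0.04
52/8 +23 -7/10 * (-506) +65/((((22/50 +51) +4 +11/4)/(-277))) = 4322503/58190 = 74.28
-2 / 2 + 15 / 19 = -4 / 19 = -0.21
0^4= 0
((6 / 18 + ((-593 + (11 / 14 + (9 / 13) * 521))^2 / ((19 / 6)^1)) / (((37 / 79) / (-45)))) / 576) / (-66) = 56807967331069 / 1327870672128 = 42.78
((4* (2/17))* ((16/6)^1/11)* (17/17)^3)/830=32/232815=0.00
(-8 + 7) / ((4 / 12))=-3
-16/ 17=-0.94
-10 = -10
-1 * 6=-6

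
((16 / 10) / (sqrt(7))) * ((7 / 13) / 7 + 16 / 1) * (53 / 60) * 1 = 22154 * sqrt(7) / 6825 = 8.59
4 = 4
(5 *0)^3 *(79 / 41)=0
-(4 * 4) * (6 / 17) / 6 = -16 / 17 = -0.94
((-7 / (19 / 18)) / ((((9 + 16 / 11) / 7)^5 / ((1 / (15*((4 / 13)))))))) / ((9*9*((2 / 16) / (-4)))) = 3941077732592 / 51591311859375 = 0.08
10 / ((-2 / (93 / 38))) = -465 / 38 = -12.24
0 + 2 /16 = 1 /8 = 0.12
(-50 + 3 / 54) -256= -5507 / 18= -305.94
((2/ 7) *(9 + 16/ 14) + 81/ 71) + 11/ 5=108524/ 17395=6.24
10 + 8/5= 58/5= 11.60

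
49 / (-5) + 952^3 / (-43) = -4314009147 / 215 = -20065158.82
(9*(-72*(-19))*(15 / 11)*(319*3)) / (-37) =-16067160 / 37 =-434247.57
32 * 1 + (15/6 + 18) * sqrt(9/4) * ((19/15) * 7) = 6093/20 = 304.65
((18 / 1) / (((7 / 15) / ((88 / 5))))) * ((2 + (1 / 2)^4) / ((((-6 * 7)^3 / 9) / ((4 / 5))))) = -0.14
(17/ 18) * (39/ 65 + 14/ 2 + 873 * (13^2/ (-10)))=-2506837/ 180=-13926.87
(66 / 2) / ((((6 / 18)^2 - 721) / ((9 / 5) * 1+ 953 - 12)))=-43.16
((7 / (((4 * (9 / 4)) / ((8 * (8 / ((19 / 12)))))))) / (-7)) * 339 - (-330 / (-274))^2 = -543466907 / 356611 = -1523.98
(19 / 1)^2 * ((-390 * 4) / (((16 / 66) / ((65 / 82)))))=-1841430.18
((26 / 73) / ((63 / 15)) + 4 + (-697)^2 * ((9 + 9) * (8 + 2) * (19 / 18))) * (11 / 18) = 778258765306 / 13797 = 56407825.27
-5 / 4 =-1.25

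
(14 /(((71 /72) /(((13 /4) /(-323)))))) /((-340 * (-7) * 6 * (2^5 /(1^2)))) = -0.00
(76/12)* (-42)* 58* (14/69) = -3130.32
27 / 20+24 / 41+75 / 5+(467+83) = 464887 / 820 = 566.94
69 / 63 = 23 / 21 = 1.10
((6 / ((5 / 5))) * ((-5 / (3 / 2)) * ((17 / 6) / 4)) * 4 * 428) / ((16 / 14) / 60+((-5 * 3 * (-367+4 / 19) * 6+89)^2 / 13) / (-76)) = 69868517600 / 3194556031213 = 0.02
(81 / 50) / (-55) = -81 / 2750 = -0.03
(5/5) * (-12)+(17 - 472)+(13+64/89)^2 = -2208266/7921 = -278.79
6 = 6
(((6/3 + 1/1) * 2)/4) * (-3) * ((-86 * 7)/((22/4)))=5418/11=492.55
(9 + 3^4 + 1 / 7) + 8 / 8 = 91.14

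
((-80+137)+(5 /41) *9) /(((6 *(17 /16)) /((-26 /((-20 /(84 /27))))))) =1156064 /31365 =36.86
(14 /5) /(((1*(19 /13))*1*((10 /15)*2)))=1.44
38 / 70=19 / 35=0.54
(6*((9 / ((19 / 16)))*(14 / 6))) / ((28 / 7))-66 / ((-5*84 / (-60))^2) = 23442 / 931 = 25.18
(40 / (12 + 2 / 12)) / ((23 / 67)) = 16080 / 1679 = 9.58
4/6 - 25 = -73/3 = -24.33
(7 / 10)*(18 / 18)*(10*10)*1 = 70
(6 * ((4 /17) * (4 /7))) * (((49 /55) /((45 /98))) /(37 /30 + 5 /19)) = 834176 /797555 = 1.05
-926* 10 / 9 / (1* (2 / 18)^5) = -60754860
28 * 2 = 56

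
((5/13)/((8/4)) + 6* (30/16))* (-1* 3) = -1785/52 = -34.33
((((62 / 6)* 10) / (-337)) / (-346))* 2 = 310 / 174903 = 0.00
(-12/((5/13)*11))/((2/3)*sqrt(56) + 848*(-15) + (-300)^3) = 117*sqrt(14)/22574692855637230 + 33862374/322495612223389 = 0.00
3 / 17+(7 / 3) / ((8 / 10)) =631 / 204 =3.09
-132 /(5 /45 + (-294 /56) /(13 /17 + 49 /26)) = 70.57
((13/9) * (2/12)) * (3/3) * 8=52/27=1.93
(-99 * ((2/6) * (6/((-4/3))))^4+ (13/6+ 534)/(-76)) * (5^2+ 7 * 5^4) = -127467175/57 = -2236266.23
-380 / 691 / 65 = -76 / 8983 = -0.01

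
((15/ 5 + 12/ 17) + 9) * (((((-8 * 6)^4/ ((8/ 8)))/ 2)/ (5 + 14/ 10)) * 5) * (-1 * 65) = -29113344000/ 17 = -1712549647.06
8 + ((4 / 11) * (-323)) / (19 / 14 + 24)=13152 / 3905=3.37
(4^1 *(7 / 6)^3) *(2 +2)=686 / 27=25.41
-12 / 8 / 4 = -3 / 8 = -0.38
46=46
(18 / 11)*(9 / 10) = 81 / 55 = 1.47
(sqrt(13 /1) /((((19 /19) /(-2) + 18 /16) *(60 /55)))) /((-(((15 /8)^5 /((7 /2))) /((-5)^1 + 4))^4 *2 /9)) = -1903113116135714717696 *sqrt(13) /554209455013275146484375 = -0.01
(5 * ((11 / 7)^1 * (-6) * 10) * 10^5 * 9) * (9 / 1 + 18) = -11455714285.71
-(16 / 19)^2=-256 / 361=-0.71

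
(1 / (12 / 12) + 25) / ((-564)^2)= 13 / 159048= 0.00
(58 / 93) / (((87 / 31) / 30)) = 20 / 3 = 6.67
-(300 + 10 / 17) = -5110 / 17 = -300.59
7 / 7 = 1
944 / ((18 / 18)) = 944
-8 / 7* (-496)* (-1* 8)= -31744 / 7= -4534.86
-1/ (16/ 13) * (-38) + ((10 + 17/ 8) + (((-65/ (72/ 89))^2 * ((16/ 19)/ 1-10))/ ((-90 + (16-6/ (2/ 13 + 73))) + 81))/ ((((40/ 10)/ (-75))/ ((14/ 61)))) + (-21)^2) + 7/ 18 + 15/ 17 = 54550068905911/ 1464011712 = 37260.68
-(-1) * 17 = 17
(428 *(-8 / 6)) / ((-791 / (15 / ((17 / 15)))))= 128400 / 13447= 9.55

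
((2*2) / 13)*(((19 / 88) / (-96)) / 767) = -19 / 21058752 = -0.00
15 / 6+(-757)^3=-867596181 / 2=-433798090.50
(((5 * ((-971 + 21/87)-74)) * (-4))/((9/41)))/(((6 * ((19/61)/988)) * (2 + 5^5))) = 39403154960/2448441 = 16093.16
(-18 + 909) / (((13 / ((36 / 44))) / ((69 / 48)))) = 16767 / 208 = 80.61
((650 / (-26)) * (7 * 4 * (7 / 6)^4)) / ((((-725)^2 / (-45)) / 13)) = 218491 / 151380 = 1.44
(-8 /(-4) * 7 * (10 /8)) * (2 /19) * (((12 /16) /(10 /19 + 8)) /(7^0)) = 35 /216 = 0.16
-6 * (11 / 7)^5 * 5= -4831530 / 16807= -287.47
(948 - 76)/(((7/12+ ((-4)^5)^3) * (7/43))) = -4128/827470763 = -0.00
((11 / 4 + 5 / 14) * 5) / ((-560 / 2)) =-87 / 1568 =-0.06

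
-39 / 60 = -13 / 20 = -0.65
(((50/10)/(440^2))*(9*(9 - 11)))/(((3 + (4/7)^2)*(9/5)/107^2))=-561001/631136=-0.89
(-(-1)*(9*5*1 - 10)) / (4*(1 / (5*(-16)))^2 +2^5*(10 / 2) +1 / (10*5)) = 56000 / 256033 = 0.22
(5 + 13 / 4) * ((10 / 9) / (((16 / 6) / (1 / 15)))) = 11 / 48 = 0.23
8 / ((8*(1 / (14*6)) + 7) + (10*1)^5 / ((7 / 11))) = 168 / 3300149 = 0.00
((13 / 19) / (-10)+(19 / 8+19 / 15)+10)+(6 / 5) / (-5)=151999 / 11400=13.33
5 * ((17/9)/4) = 85/36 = 2.36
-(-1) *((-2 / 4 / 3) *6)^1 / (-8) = 1 / 8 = 0.12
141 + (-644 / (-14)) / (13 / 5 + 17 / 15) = 4293 / 28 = 153.32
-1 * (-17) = 17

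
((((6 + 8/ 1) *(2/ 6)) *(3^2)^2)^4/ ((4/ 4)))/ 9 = 2268426384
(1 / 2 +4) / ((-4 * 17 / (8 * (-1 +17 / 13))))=-36 / 221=-0.16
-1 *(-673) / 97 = 673 / 97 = 6.94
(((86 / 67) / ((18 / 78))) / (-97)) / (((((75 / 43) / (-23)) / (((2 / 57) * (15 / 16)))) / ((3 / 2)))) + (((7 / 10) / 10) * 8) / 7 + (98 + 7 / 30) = 2428887161 / 24696200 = 98.35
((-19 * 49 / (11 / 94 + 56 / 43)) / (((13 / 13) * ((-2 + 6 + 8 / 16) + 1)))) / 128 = -1881551 / 2019424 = -0.93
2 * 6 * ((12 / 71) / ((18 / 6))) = 48 / 71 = 0.68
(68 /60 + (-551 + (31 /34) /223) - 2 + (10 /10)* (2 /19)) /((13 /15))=-1192275829 /1872754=-636.64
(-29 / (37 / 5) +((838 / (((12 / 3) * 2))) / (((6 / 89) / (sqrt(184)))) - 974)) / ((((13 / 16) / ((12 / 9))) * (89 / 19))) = -14666176 / 42809 +127376 * sqrt(46) / 117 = 7041.22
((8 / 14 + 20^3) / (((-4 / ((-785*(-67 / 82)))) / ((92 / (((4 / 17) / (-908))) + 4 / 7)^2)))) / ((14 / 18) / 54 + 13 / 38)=-5249564692967786076465840 / 11573849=-453571209799590963.77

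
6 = 6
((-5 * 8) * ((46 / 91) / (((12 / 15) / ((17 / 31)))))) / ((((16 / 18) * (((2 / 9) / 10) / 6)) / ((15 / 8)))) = -178149375 / 22568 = -7893.89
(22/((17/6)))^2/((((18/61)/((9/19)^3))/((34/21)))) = 28697328/816221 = 35.16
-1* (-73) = 73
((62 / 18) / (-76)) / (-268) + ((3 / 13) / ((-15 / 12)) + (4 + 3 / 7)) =353989577 / 83406960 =4.24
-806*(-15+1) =11284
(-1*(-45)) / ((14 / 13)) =585 / 14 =41.79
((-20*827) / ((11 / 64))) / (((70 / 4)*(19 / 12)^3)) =-1385.38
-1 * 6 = -6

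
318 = 318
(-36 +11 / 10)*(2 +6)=-1396 / 5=-279.20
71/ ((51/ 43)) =59.86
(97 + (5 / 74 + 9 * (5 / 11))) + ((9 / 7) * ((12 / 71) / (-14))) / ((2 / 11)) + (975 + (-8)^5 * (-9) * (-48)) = -40084779651167 / 2831906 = -14154699.93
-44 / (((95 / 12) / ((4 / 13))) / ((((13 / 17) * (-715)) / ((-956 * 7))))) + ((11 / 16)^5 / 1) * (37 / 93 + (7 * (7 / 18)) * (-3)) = -140482228593949 / 105392891756544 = -1.33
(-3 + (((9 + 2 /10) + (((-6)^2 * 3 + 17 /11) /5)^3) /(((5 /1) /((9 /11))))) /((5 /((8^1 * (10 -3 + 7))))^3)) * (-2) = -1771443878186274 /45753125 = -38717440.14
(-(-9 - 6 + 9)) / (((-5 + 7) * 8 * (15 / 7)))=7 / 40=0.18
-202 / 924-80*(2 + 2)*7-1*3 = -1036367 / 462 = -2243.22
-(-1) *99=99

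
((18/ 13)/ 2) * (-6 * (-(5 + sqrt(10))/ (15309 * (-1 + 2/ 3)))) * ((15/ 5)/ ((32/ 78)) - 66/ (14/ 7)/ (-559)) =-109885/ 3662568 - 21977 * sqrt(10)/ 3662568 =-0.05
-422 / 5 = -84.40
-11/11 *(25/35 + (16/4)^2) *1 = -117/7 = -16.71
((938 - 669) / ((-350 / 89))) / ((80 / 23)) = -550643 / 28000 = -19.67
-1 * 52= -52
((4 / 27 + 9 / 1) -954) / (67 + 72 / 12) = -25511 / 1971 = -12.94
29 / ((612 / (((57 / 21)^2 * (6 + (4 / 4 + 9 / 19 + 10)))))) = 45733 / 7497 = 6.10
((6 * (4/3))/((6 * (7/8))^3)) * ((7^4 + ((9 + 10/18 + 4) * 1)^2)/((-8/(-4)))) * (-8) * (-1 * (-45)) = -2143897600/83349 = -25721.94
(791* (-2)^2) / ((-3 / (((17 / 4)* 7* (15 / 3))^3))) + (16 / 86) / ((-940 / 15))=-336739214268913 / 97008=-3471252002.61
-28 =-28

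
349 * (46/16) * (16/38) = 8027/19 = 422.47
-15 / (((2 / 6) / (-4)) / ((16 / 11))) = 2880 / 11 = 261.82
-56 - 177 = -233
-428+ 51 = -377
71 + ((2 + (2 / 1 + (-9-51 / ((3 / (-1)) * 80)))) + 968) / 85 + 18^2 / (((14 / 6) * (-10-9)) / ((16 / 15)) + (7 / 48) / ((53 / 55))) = 1067519883 / 14327600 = 74.51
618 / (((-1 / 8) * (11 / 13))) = -64272 / 11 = -5842.91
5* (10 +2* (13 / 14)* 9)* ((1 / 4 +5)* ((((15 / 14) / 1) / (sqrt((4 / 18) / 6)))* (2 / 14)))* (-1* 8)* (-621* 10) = 783857250* sqrt(3) / 49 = 27707767.00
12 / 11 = 1.09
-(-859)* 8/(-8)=-859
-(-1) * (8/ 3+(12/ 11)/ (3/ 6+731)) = 2.67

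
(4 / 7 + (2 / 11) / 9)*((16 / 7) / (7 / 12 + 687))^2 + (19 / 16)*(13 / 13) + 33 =140503579582591 / 4109793132368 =34.19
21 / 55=0.38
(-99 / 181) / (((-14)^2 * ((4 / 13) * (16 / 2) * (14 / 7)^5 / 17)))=-21879 / 36327424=-0.00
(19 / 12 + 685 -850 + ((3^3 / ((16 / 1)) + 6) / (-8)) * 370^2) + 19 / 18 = -37933835 / 288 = -131714.70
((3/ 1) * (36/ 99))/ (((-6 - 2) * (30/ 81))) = -81/ 220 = -0.37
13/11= 1.18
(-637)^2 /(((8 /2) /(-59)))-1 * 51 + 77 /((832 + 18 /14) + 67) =-75436750747 /12604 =-5985143.66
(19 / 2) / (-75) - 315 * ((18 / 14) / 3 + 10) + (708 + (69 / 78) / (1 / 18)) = -4994347 / 1950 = -2561.20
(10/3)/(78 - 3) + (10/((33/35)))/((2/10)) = 26272/495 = 53.07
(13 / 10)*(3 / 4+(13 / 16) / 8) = 1417 / 1280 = 1.11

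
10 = 10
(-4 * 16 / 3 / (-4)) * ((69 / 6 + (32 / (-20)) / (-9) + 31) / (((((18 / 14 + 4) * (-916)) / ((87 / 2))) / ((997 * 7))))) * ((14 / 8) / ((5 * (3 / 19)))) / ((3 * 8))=-723744346661 / 549050400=-1318.17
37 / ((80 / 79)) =36.54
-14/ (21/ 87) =-58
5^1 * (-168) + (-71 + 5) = -906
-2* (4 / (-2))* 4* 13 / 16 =13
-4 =-4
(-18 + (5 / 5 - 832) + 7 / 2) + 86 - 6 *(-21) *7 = 122.50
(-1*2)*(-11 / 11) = 2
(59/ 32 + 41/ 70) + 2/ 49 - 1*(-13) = 121287/ 7840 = 15.47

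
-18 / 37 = -0.49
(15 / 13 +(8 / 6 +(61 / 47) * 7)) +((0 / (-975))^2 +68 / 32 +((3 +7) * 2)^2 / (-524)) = 24845867 / 1920984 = 12.93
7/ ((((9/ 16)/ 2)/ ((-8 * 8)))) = -14336/ 9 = -1592.89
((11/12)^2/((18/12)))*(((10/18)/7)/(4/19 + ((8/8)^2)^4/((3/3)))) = 11495/312984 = 0.04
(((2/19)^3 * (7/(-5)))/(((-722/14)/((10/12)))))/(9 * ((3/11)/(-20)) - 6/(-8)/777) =-5584040/25768762293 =-0.00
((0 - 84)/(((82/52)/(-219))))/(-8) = -59787/41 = -1458.22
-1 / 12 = -0.08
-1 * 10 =-10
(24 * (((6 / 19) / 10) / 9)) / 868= 2 / 20615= 0.00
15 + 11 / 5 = 86 / 5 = 17.20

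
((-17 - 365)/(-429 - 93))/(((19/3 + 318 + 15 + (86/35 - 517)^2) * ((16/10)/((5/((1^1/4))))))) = 5849375/169514156982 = 0.00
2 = 2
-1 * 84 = -84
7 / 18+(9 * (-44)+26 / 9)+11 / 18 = -3529 / 9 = -392.11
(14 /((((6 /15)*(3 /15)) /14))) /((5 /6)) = 2940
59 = 59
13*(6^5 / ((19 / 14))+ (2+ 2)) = 1416220 / 19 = 74537.89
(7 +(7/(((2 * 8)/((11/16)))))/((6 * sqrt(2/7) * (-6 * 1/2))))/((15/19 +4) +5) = 133/186-1463 * sqrt(14)/1714176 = 0.71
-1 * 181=-181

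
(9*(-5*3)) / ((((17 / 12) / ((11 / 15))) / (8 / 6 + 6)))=-8712 / 17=-512.47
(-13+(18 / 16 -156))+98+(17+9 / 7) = -2889 / 56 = -51.59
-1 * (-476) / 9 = 476 / 9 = 52.89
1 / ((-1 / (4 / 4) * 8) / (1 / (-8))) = 0.02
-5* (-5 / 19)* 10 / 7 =250 / 133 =1.88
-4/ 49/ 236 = -1/ 2891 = -0.00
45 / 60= 3 / 4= 0.75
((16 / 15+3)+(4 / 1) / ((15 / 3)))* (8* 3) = 584 / 5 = 116.80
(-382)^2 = 145924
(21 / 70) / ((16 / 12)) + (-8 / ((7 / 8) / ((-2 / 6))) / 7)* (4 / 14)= 14381 / 41160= 0.35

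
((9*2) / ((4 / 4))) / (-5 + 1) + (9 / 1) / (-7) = -81 / 14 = -5.79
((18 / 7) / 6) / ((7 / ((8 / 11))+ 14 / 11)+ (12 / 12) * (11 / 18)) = 2376 / 63805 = 0.04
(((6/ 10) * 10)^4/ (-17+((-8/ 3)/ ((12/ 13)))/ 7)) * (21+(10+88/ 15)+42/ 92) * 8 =-2803574592/ 126155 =-22223.25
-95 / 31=-3.06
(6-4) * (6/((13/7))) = 84/13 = 6.46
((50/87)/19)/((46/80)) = 0.05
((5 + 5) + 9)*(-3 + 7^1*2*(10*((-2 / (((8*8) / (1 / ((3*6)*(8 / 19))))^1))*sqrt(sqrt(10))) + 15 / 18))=145.16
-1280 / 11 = -116.36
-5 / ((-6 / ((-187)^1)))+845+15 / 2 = 2090 / 3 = 696.67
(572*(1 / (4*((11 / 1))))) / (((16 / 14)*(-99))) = -91 / 792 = -0.11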